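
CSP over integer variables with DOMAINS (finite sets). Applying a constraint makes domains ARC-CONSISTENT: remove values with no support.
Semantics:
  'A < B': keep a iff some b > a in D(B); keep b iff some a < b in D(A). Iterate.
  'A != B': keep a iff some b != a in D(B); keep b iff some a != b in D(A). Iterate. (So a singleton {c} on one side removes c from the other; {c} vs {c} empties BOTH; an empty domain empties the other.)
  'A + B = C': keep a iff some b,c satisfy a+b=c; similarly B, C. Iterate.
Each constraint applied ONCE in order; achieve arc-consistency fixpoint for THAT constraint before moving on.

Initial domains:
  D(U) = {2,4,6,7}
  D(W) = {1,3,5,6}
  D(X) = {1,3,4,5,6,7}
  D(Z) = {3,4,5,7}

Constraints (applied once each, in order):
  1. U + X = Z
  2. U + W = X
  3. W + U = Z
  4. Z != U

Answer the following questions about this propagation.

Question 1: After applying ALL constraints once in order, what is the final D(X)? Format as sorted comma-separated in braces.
Answer: {3,5}

Derivation:
Constraint 1 (U + X = Z) on D(U)={2,4,6,7} D(X)={1,3,4,5,6,7} D(Z)={3,4,5,7}: U {2,4,6,7}->{2,4,6}; X {1,3,4,5,6,7}->{1,3,5}; Z {3,4,5,7}->{3,5,7}
Constraint 2 (U + W = X) on D(U)={2,4,6} D(W)={1,3,5,6} D(X)={1,3,5}: U {2,4,6}->{2,4}; W {1,3,5,6}->{1,3}; X {1,3,5}->{3,5}
Constraint 3 (W + U = Z) on D(W)={1,3} D(U)={2,4} D(Z)={3,5,7}: no change
Constraint 4 (Z != U) on D(Z)={3,5,7} D(U)={2,4}: no change
So after all 4 constraints: D(X) = {3,5}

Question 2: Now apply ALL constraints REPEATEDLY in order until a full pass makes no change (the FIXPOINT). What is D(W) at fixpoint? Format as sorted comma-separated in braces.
pass 0 (initial): D(W)={1,3,5,6}
pass 1: U {2,4,6,7}->{2,4}; W {1,3,5,6}->{1,3}; X {1,3,4,5,6,7}->{3,5}; Z {3,4,5,7}->{3,5,7}
pass 2: Z {3,5,7}->{5,7}
pass 3: no change
Fixpoint after 3 passes: D(W) = {1,3}

Answer: {1,3}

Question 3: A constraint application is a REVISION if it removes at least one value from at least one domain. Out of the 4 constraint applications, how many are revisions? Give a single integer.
Constraint 1 (U + X = Z) on D(U)={2,4,6,7} D(X)={1,3,4,5,6,7} D(Z)={3,4,5,7}: U {2,4,6,7}->{2,4,6}; X {1,3,4,5,6,7}->{1,3,5}; Z {3,4,5,7}->{3,5,7} => REVISION
Constraint 2 (U + W = X) on D(U)={2,4,6} D(W)={1,3,5,6} D(X)={1,3,5}: U {2,4,6}->{2,4}; W {1,3,5,6}->{1,3}; X {1,3,5}->{3,5} => REVISION
Constraint 3 (W + U = Z) on D(W)={1,3} D(U)={2,4} D(Z)={3,5,7}: no change => not a revision
Constraint 4 (Z != U) on D(Z)={3,5,7} D(U)={2,4}: no change => not a revision
Total revisions = 2

Answer: 2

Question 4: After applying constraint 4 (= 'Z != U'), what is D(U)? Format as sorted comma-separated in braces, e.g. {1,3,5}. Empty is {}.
Constraint 1 (U + X = Z) on D(U)={2,4,6,7} D(X)={1,3,4,5,6,7} D(Z)={3,4,5,7}: U {2,4,6,7}->{2,4,6}; X {1,3,4,5,6,7}->{1,3,5}; Z {3,4,5,7}->{3,5,7}
Constraint 2 (U + W = X) on D(U)={2,4,6} D(W)={1,3,5,6} D(X)={1,3,5}: U {2,4,6}->{2,4}; W {1,3,5,6}->{1,3}; X {1,3,5}->{3,5}
Constraint 3 (W + U = Z) on D(W)={1,3} D(U)={2,4} D(Z)={3,5,7}: no change
Constraint 4 (Z != U) on D(Z)={3,5,7} D(U)={2,4}: no change
So after constraint 4: D(U) = {2,4}

Answer: {2,4}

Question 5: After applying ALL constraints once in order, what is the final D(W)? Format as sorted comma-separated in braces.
Answer: {1,3}

Derivation:
Constraint 1 (U + X = Z) on D(U)={2,4,6,7} D(X)={1,3,4,5,6,7} D(Z)={3,4,5,7}: U {2,4,6,7}->{2,4,6}; X {1,3,4,5,6,7}->{1,3,5}; Z {3,4,5,7}->{3,5,7}
Constraint 2 (U + W = X) on D(U)={2,4,6} D(W)={1,3,5,6} D(X)={1,3,5}: U {2,4,6}->{2,4}; W {1,3,5,6}->{1,3}; X {1,3,5}->{3,5}
Constraint 3 (W + U = Z) on D(W)={1,3} D(U)={2,4} D(Z)={3,5,7}: no change
Constraint 4 (Z != U) on D(Z)={3,5,7} D(U)={2,4}: no change
So after all 4 constraints: D(W) = {1,3}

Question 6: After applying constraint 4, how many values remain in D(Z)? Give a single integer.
Answer: 3

Derivation:
Constraint 1 (U + X = Z) on D(U)={2,4,6,7} D(X)={1,3,4,5,6,7} D(Z)={3,4,5,7}: U {2,4,6,7}->{2,4,6}; X {1,3,4,5,6,7}->{1,3,5}; Z {3,4,5,7}->{3,5,7}
Constraint 2 (U + W = X) on D(U)={2,4,6} D(W)={1,3,5,6} D(X)={1,3,5}: U {2,4,6}->{2,4}; W {1,3,5,6}->{1,3}; X {1,3,5}->{3,5}
Constraint 3 (W + U = Z) on D(W)={1,3} D(U)={2,4} D(Z)={3,5,7}: no change
Constraint 4 (Z != U) on D(Z)={3,5,7} D(U)={2,4}: no change
So after constraint 4: D(Z)={3,5,7}, size = 3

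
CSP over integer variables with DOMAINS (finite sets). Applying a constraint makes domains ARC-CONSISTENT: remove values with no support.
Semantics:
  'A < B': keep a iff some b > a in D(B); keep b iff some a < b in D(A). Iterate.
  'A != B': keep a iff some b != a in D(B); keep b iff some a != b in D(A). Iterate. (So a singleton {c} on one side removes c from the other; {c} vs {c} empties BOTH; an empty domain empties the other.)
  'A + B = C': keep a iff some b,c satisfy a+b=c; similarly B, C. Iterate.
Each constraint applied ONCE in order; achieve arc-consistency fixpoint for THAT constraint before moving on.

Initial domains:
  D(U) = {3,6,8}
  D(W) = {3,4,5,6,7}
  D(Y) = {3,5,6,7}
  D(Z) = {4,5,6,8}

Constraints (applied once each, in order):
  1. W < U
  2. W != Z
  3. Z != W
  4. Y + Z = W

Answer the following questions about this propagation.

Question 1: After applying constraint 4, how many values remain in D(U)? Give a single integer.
Answer: 2

Derivation:
Constraint 1 (W < U) on D(W)={3,4,5,6,7} D(U)={3,6,8}: U {3,6,8}->{6,8}
Constraint 2 (W != Z) on D(W)={3,4,5,6,7} D(Z)={4,5,6,8}: no change
Constraint 3 (Z != W) on D(Z)={4,5,6,8} D(W)={3,4,5,6,7}: no change
Constraint 4 (Y + Z = W) on D(Y)={3,5,6,7} D(Z)={4,5,6,8} D(W)={3,4,5,6,7}: Y {3,5,6,7}->{3}; Z {4,5,6,8}->{4}; W {3,4,5,6,7}->{7}
So after constraint 4: D(U)={6,8}, size = 2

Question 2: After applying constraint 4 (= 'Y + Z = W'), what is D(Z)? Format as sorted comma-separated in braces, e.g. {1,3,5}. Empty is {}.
Answer: {4}

Derivation:
Constraint 1 (W < U) on D(W)={3,4,5,6,7} D(U)={3,6,8}: U {3,6,8}->{6,8}
Constraint 2 (W != Z) on D(W)={3,4,5,6,7} D(Z)={4,5,6,8}: no change
Constraint 3 (Z != W) on D(Z)={4,5,6,8} D(W)={3,4,5,6,7}: no change
Constraint 4 (Y + Z = W) on D(Y)={3,5,6,7} D(Z)={4,5,6,8} D(W)={3,4,5,6,7}: Y {3,5,6,7}->{3}; Z {4,5,6,8}->{4}; W {3,4,5,6,7}->{7}
So after constraint 4: D(Z) = {4}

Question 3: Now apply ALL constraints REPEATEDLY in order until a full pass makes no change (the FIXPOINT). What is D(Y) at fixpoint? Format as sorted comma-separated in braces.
pass 0 (initial): D(Y)={3,5,6,7}
pass 1: U {3,6,8}->{6,8}; W {3,4,5,6,7}->{7}; Y {3,5,6,7}->{3}; Z {4,5,6,8}->{4}
pass 2: U {6,8}->{8}
pass 3: no change
Fixpoint after 3 passes: D(Y) = {3}

Answer: {3}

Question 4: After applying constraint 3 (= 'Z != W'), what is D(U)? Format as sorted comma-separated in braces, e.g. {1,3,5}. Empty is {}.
Constraint 1 (W < U) on D(W)={3,4,5,6,7} D(U)={3,6,8}: U {3,6,8}->{6,8}
Constraint 2 (W != Z) on D(W)={3,4,5,6,7} D(Z)={4,5,6,8}: no change
Constraint 3 (Z != W) on D(Z)={4,5,6,8} D(W)={3,4,5,6,7}: no change
So after constraint 3: D(U) = {6,8}

Answer: {6,8}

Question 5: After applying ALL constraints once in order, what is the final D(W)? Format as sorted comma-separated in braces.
Answer: {7}

Derivation:
Constraint 1 (W < U) on D(W)={3,4,5,6,7} D(U)={3,6,8}: U {3,6,8}->{6,8}
Constraint 2 (W != Z) on D(W)={3,4,5,6,7} D(Z)={4,5,6,8}: no change
Constraint 3 (Z != W) on D(Z)={4,5,6,8} D(W)={3,4,5,6,7}: no change
Constraint 4 (Y + Z = W) on D(Y)={3,5,6,7} D(Z)={4,5,6,8} D(W)={3,4,5,6,7}: Y {3,5,6,7}->{3}; Z {4,5,6,8}->{4}; W {3,4,5,6,7}->{7}
So after all 4 constraints: D(W) = {7}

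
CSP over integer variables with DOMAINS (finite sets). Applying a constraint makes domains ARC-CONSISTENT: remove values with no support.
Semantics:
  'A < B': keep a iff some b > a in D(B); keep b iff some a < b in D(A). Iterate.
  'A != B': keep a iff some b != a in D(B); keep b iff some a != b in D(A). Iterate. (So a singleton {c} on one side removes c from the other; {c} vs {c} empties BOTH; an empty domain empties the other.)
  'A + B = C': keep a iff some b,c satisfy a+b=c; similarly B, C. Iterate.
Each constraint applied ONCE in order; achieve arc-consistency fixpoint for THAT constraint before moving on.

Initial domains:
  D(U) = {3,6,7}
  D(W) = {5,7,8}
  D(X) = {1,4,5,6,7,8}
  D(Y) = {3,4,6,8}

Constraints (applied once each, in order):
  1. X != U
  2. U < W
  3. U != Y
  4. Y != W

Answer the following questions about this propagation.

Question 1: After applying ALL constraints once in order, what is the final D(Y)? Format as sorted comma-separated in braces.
Constraint 1 (X != U) on D(X)={1,4,5,6,7,8} D(U)={3,6,7}: no change
Constraint 2 (U < W) on D(U)={3,6,7} D(W)={5,7,8}: no change
Constraint 3 (U != Y) on D(U)={3,6,7} D(Y)={3,4,6,8}: no change
Constraint 4 (Y != W) on D(Y)={3,4,6,8} D(W)={5,7,8}: no change
So after all 4 constraints: D(Y) = {3,4,6,8}

Answer: {3,4,6,8}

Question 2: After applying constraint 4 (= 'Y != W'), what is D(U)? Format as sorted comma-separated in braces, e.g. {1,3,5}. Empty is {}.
Answer: {3,6,7}

Derivation:
Constraint 1 (X != U) on D(X)={1,4,5,6,7,8} D(U)={3,6,7}: no change
Constraint 2 (U < W) on D(U)={3,6,7} D(W)={5,7,8}: no change
Constraint 3 (U != Y) on D(U)={3,6,7} D(Y)={3,4,6,8}: no change
Constraint 4 (Y != W) on D(Y)={3,4,6,8} D(W)={5,7,8}: no change
So after constraint 4: D(U) = {3,6,7}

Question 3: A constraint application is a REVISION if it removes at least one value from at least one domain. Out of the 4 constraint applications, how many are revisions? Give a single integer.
Answer: 0

Derivation:
Constraint 1 (X != U) on D(X)={1,4,5,6,7,8} D(U)={3,6,7}: no change => not a revision
Constraint 2 (U < W) on D(U)={3,6,7} D(W)={5,7,8}: no change => not a revision
Constraint 3 (U != Y) on D(U)={3,6,7} D(Y)={3,4,6,8}: no change => not a revision
Constraint 4 (Y != W) on D(Y)={3,4,6,8} D(W)={5,7,8}: no change => not a revision
Total revisions = 0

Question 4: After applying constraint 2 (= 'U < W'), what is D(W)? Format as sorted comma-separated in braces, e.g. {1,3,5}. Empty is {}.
Answer: {5,7,8}

Derivation:
Constraint 1 (X != U) on D(X)={1,4,5,6,7,8} D(U)={3,6,7}: no change
Constraint 2 (U < W) on D(U)={3,6,7} D(W)={5,7,8}: no change
So after constraint 2: D(W) = {5,7,8}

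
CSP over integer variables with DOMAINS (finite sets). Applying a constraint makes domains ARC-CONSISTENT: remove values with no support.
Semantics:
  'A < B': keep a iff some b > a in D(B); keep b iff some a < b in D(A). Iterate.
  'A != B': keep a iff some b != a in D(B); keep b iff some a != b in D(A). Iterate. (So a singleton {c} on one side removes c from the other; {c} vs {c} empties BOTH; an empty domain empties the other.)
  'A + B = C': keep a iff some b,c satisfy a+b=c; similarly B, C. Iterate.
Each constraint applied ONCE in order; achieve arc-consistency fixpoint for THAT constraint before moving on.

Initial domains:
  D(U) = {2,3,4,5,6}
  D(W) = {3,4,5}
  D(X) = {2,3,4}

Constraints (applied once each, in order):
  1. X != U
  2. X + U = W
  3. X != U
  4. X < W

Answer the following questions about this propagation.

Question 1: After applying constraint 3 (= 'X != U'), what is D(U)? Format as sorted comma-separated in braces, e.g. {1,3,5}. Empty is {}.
Answer: {2,3}

Derivation:
Constraint 1 (X != U) on D(X)={2,3,4} D(U)={2,3,4,5,6}: no change
Constraint 2 (X + U = W) on D(X)={2,3,4} D(U)={2,3,4,5,6} D(W)={3,4,5}: X {2,3,4}->{2,3}; U {2,3,4,5,6}->{2,3}; W {3,4,5}->{4,5}
Constraint 3 (X != U) on D(X)={2,3} D(U)={2,3}: no change
So after constraint 3: D(U) = {2,3}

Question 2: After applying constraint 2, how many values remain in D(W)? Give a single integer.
Answer: 2

Derivation:
Constraint 1 (X != U) on D(X)={2,3,4} D(U)={2,3,4,5,6}: no change
Constraint 2 (X + U = W) on D(X)={2,3,4} D(U)={2,3,4,5,6} D(W)={3,4,5}: X {2,3,4}->{2,3}; U {2,3,4,5,6}->{2,3}; W {3,4,5}->{4,5}
So after constraint 2: D(W)={4,5}, size = 2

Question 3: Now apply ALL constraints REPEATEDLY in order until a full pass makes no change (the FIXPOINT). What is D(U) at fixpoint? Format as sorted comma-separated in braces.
pass 0 (initial): D(U)={2,3,4,5,6}
pass 1: U {2,3,4,5,6}->{2,3}; W {3,4,5}->{4,5}; X {2,3,4}->{2,3}
pass 2: no change
Fixpoint after 2 passes: D(U) = {2,3}

Answer: {2,3}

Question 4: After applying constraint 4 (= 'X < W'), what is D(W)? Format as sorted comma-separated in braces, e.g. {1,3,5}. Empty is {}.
Answer: {4,5}

Derivation:
Constraint 1 (X != U) on D(X)={2,3,4} D(U)={2,3,4,5,6}: no change
Constraint 2 (X + U = W) on D(X)={2,3,4} D(U)={2,3,4,5,6} D(W)={3,4,5}: X {2,3,4}->{2,3}; U {2,3,4,5,6}->{2,3}; W {3,4,5}->{4,5}
Constraint 3 (X != U) on D(X)={2,3} D(U)={2,3}: no change
Constraint 4 (X < W) on D(X)={2,3} D(W)={4,5}: no change
So after constraint 4: D(W) = {4,5}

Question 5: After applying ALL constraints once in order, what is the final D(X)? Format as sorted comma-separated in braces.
Answer: {2,3}

Derivation:
Constraint 1 (X != U) on D(X)={2,3,4} D(U)={2,3,4,5,6}: no change
Constraint 2 (X + U = W) on D(X)={2,3,4} D(U)={2,3,4,5,6} D(W)={3,4,5}: X {2,3,4}->{2,3}; U {2,3,4,5,6}->{2,3}; W {3,4,5}->{4,5}
Constraint 3 (X != U) on D(X)={2,3} D(U)={2,3}: no change
Constraint 4 (X < W) on D(X)={2,3} D(W)={4,5}: no change
So after all 4 constraints: D(X) = {2,3}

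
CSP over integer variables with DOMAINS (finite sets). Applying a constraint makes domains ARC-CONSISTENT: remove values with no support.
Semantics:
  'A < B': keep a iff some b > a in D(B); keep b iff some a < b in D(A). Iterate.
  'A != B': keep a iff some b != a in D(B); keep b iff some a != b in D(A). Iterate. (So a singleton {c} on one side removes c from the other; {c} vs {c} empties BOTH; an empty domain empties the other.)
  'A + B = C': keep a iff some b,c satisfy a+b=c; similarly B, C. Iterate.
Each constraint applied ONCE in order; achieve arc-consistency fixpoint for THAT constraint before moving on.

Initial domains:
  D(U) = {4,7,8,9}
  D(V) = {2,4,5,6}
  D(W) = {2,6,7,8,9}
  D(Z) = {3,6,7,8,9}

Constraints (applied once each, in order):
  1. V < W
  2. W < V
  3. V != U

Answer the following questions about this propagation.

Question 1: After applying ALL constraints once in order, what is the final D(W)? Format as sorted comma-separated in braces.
Constraint 1 (V < W) on D(V)={2,4,5,6} D(W)={2,6,7,8,9}: W {2,6,7,8,9}->{6,7,8,9}
Constraint 2 (W < V) on D(W)={6,7,8,9} D(V)={2,4,5,6}: W {6,7,8,9}->{}; V {2,4,5,6}->{}
Constraint 3 (V != U) on D(V)={} D(U)={4,7,8,9}: U {4,7,8,9}->{}
So after all 3 constraints: D(W) = {}

Answer: {}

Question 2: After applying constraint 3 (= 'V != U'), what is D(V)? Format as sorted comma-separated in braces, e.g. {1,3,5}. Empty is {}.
Constraint 1 (V < W) on D(V)={2,4,5,6} D(W)={2,6,7,8,9}: W {2,6,7,8,9}->{6,7,8,9}
Constraint 2 (W < V) on D(W)={6,7,8,9} D(V)={2,4,5,6}: W {6,7,8,9}->{}; V {2,4,5,6}->{}
Constraint 3 (V != U) on D(V)={} D(U)={4,7,8,9}: U {4,7,8,9}->{}
So after constraint 3: D(V) = {}

Answer: {}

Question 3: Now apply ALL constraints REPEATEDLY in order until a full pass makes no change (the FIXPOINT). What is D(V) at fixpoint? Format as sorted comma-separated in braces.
pass 0 (initial): D(V)={2,4,5,6}
pass 1: U {4,7,8,9}->{}; V {2,4,5,6}->{}; W {2,6,7,8,9}->{}
pass 2: no change
Fixpoint after 2 passes: D(V) = {}

Answer: {}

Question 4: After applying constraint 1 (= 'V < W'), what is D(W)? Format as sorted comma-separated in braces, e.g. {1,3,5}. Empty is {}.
Constraint 1 (V < W) on D(V)={2,4,5,6} D(W)={2,6,7,8,9}: W {2,6,7,8,9}->{6,7,8,9}
So after constraint 1: D(W) = {6,7,8,9}

Answer: {6,7,8,9}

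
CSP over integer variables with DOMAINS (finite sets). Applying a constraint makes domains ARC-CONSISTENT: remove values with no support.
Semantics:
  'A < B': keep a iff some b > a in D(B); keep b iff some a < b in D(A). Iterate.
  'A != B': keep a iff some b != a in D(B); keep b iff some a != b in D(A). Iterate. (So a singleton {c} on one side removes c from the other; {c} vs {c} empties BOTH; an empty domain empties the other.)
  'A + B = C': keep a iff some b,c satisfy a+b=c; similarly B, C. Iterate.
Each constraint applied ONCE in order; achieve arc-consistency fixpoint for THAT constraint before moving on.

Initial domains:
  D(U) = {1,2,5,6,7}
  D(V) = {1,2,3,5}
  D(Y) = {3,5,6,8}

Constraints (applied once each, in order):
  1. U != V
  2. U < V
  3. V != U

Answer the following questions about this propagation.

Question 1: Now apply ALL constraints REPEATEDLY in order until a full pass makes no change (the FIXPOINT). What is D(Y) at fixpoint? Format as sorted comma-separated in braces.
Answer: {3,5,6,8}

Derivation:
pass 0 (initial): D(Y)={3,5,6,8}
pass 1: U {1,2,5,6,7}->{1,2}; V {1,2,3,5}->{2,3,5}
pass 2: no change
Fixpoint after 2 passes: D(Y) = {3,5,6,8}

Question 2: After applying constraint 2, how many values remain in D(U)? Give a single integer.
Constraint 1 (U != V) on D(U)={1,2,5,6,7} D(V)={1,2,3,5}: no change
Constraint 2 (U < V) on D(U)={1,2,5,6,7} D(V)={1,2,3,5}: U {1,2,5,6,7}->{1,2}; V {1,2,3,5}->{2,3,5}
So after constraint 2: D(U)={1,2}, size = 2

Answer: 2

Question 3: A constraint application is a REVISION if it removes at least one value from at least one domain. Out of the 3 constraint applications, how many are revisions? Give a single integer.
Answer: 1

Derivation:
Constraint 1 (U != V) on D(U)={1,2,5,6,7} D(V)={1,2,3,5}: no change => not a revision
Constraint 2 (U < V) on D(U)={1,2,5,6,7} D(V)={1,2,3,5}: U {1,2,5,6,7}->{1,2}; V {1,2,3,5}->{2,3,5} => REVISION
Constraint 3 (V != U) on D(V)={2,3,5} D(U)={1,2}: no change => not a revision
Total revisions = 1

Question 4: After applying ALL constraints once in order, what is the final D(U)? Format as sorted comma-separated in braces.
Constraint 1 (U != V) on D(U)={1,2,5,6,7} D(V)={1,2,3,5}: no change
Constraint 2 (U < V) on D(U)={1,2,5,6,7} D(V)={1,2,3,5}: U {1,2,5,6,7}->{1,2}; V {1,2,3,5}->{2,3,5}
Constraint 3 (V != U) on D(V)={2,3,5} D(U)={1,2}: no change
So after all 3 constraints: D(U) = {1,2}

Answer: {1,2}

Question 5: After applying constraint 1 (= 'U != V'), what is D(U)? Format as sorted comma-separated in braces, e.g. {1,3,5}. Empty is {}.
Constraint 1 (U != V) on D(U)={1,2,5,6,7} D(V)={1,2,3,5}: no change
So after constraint 1: D(U) = {1,2,5,6,7}

Answer: {1,2,5,6,7}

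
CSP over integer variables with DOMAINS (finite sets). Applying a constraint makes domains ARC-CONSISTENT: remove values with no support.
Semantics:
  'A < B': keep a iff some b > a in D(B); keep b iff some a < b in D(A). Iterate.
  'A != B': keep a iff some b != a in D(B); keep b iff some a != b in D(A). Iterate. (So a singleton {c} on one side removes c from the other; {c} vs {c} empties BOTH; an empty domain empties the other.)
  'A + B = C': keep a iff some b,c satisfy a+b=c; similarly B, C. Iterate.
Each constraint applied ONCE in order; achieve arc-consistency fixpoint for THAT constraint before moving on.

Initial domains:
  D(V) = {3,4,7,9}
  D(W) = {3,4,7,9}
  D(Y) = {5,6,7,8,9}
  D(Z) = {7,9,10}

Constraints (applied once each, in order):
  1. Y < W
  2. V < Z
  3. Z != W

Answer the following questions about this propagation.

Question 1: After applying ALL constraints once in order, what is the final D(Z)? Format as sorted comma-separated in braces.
Constraint 1 (Y < W) on D(Y)={5,6,7,8,9} D(W)={3,4,7,9}: Y {5,6,7,8,9}->{5,6,7,8}; W {3,4,7,9}->{7,9}
Constraint 2 (V < Z) on D(V)={3,4,7,9} D(Z)={7,9,10}: no change
Constraint 3 (Z != W) on D(Z)={7,9,10} D(W)={7,9}: no change
So after all 3 constraints: D(Z) = {7,9,10}

Answer: {7,9,10}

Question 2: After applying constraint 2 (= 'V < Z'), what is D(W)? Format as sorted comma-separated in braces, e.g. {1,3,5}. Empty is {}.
Answer: {7,9}

Derivation:
Constraint 1 (Y < W) on D(Y)={5,6,7,8,9} D(W)={3,4,7,9}: Y {5,6,7,8,9}->{5,6,7,8}; W {3,4,7,9}->{7,9}
Constraint 2 (V < Z) on D(V)={3,4,7,9} D(Z)={7,9,10}: no change
So after constraint 2: D(W) = {7,9}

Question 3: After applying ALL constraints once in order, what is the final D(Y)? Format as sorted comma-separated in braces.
Answer: {5,6,7,8}

Derivation:
Constraint 1 (Y < W) on D(Y)={5,6,7,8,9} D(W)={3,4,7,9}: Y {5,6,7,8,9}->{5,6,7,8}; W {3,4,7,9}->{7,9}
Constraint 2 (V < Z) on D(V)={3,4,7,9} D(Z)={7,9,10}: no change
Constraint 3 (Z != W) on D(Z)={7,9,10} D(W)={7,9}: no change
So after all 3 constraints: D(Y) = {5,6,7,8}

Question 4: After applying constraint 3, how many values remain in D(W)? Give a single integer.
Answer: 2

Derivation:
Constraint 1 (Y < W) on D(Y)={5,6,7,8,9} D(W)={3,4,7,9}: Y {5,6,7,8,9}->{5,6,7,8}; W {3,4,7,9}->{7,9}
Constraint 2 (V < Z) on D(V)={3,4,7,9} D(Z)={7,9,10}: no change
Constraint 3 (Z != W) on D(Z)={7,9,10} D(W)={7,9}: no change
So after constraint 3: D(W)={7,9}, size = 2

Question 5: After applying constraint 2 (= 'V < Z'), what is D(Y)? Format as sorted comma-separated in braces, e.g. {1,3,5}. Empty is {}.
Answer: {5,6,7,8}

Derivation:
Constraint 1 (Y < W) on D(Y)={5,6,7,8,9} D(W)={3,4,7,9}: Y {5,6,7,8,9}->{5,6,7,8}; W {3,4,7,9}->{7,9}
Constraint 2 (V < Z) on D(V)={3,4,7,9} D(Z)={7,9,10}: no change
So after constraint 2: D(Y) = {5,6,7,8}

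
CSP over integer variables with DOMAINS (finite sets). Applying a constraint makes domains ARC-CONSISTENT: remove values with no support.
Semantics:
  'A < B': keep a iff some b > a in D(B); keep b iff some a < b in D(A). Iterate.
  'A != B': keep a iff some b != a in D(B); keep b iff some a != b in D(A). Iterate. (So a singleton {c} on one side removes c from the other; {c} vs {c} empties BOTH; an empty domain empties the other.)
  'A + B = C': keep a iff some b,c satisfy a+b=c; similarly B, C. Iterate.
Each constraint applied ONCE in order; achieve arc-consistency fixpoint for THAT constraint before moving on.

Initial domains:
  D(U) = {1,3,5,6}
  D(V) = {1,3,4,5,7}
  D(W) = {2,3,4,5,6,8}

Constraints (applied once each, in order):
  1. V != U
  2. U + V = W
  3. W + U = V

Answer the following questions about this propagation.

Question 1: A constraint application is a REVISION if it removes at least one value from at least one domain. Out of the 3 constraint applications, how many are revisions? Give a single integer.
Constraint 1 (V != U) on D(V)={1,3,4,5,7} D(U)={1,3,5,6}: no change => not a revision
Constraint 2 (U + V = W) on D(U)={1,3,5,6} D(V)={1,3,4,5,7} D(W)={2,3,4,5,6,8}: U {1,3,5,6}->{1,3,5}; W {2,3,4,5,6,8}->{2,4,5,6,8} => REVISION
Constraint 3 (W + U = V) on D(W)={2,4,5,6,8} D(U)={1,3,5} D(V)={1,3,4,5,7}: W {2,4,5,6,8}->{2,4,6}; V {1,3,4,5,7}->{3,5,7} => REVISION
Total revisions = 2

Answer: 2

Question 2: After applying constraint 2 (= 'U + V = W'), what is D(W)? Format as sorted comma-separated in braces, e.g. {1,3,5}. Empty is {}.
Answer: {2,4,5,6,8}

Derivation:
Constraint 1 (V != U) on D(V)={1,3,4,5,7} D(U)={1,3,5,6}: no change
Constraint 2 (U + V = W) on D(U)={1,3,5,6} D(V)={1,3,4,5,7} D(W)={2,3,4,5,6,8}: U {1,3,5,6}->{1,3,5}; W {2,3,4,5,6,8}->{2,4,5,6,8}
So after constraint 2: D(W) = {2,4,5,6,8}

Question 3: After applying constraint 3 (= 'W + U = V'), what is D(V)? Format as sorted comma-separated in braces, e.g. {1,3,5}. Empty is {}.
Answer: {3,5,7}

Derivation:
Constraint 1 (V != U) on D(V)={1,3,4,5,7} D(U)={1,3,5,6}: no change
Constraint 2 (U + V = W) on D(U)={1,3,5,6} D(V)={1,3,4,5,7} D(W)={2,3,4,5,6,8}: U {1,3,5,6}->{1,3,5}; W {2,3,4,5,6,8}->{2,4,5,6,8}
Constraint 3 (W + U = V) on D(W)={2,4,5,6,8} D(U)={1,3,5} D(V)={1,3,4,5,7}: W {2,4,5,6,8}->{2,4,6}; V {1,3,4,5,7}->{3,5,7}
So after constraint 3: D(V) = {3,5,7}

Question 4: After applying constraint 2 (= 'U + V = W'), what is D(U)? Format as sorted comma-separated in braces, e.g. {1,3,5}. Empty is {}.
Answer: {1,3,5}

Derivation:
Constraint 1 (V != U) on D(V)={1,3,4,5,7} D(U)={1,3,5,6}: no change
Constraint 2 (U + V = W) on D(U)={1,3,5,6} D(V)={1,3,4,5,7} D(W)={2,3,4,5,6,8}: U {1,3,5,6}->{1,3,5}; W {2,3,4,5,6,8}->{2,4,5,6,8}
So after constraint 2: D(U) = {1,3,5}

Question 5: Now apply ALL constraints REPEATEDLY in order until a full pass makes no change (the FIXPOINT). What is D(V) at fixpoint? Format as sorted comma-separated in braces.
Answer: {}

Derivation:
pass 0 (initial): D(V)={1,3,4,5,7}
pass 1: U {1,3,5,6}->{1,3,5}; V {1,3,4,5,7}->{3,5,7}; W {2,3,4,5,6,8}->{2,4,6}
pass 2: U {1,3,5}->{1}; V {3,5,7}->{5}; W {2,4,6}->{4}
pass 3: U {1}->{}; V {5}->{}; W {4}->{}
pass 4: no change
Fixpoint after 4 passes: D(V) = {}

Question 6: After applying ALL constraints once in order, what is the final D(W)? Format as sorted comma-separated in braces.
Answer: {2,4,6}

Derivation:
Constraint 1 (V != U) on D(V)={1,3,4,5,7} D(U)={1,3,5,6}: no change
Constraint 2 (U + V = W) on D(U)={1,3,5,6} D(V)={1,3,4,5,7} D(W)={2,3,4,5,6,8}: U {1,3,5,6}->{1,3,5}; W {2,3,4,5,6,8}->{2,4,5,6,8}
Constraint 3 (W + U = V) on D(W)={2,4,5,6,8} D(U)={1,3,5} D(V)={1,3,4,5,7}: W {2,4,5,6,8}->{2,4,6}; V {1,3,4,5,7}->{3,5,7}
So after all 3 constraints: D(W) = {2,4,6}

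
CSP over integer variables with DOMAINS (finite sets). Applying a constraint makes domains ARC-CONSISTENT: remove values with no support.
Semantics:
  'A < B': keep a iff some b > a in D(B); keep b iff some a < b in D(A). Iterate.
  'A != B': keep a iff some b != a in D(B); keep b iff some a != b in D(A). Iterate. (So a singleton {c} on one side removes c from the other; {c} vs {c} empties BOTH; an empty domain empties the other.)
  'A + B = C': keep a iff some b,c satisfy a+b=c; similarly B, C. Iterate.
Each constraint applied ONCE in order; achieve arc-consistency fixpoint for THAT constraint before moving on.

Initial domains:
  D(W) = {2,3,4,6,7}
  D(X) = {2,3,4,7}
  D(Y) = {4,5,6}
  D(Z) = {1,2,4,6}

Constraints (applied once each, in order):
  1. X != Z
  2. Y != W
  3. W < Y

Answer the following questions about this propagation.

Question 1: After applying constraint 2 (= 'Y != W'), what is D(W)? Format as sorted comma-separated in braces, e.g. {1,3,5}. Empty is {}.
Answer: {2,3,4,6,7}

Derivation:
Constraint 1 (X != Z) on D(X)={2,3,4,7} D(Z)={1,2,4,6}: no change
Constraint 2 (Y != W) on D(Y)={4,5,6} D(W)={2,3,4,6,7}: no change
So after constraint 2: D(W) = {2,3,4,6,7}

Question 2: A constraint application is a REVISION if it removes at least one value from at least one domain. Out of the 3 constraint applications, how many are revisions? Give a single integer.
Answer: 1

Derivation:
Constraint 1 (X != Z) on D(X)={2,3,4,7} D(Z)={1,2,4,6}: no change => not a revision
Constraint 2 (Y != W) on D(Y)={4,5,6} D(W)={2,3,4,6,7}: no change => not a revision
Constraint 3 (W < Y) on D(W)={2,3,4,6,7} D(Y)={4,5,6}: W {2,3,4,6,7}->{2,3,4} => REVISION
Total revisions = 1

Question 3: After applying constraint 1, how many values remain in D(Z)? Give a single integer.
Constraint 1 (X != Z) on D(X)={2,3,4,7} D(Z)={1,2,4,6}: no change
So after constraint 1: D(Z)={1,2,4,6}, size = 4

Answer: 4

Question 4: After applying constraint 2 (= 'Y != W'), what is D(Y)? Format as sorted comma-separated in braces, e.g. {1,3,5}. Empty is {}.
Constraint 1 (X != Z) on D(X)={2,3,4,7} D(Z)={1,2,4,6}: no change
Constraint 2 (Y != W) on D(Y)={4,5,6} D(W)={2,3,4,6,7}: no change
So after constraint 2: D(Y) = {4,5,6}

Answer: {4,5,6}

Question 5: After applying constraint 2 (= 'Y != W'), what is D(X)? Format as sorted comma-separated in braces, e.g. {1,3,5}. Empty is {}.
Constraint 1 (X != Z) on D(X)={2,3,4,7} D(Z)={1,2,4,6}: no change
Constraint 2 (Y != W) on D(Y)={4,5,6} D(W)={2,3,4,6,7}: no change
So after constraint 2: D(X) = {2,3,4,7}

Answer: {2,3,4,7}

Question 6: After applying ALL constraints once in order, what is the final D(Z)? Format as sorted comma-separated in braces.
Answer: {1,2,4,6}

Derivation:
Constraint 1 (X != Z) on D(X)={2,3,4,7} D(Z)={1,2,4,6}: no change
Constraint 2 (Y != W) on D(Y)={4,5,6} D(W)={2,3,4,6,7}: no change
Constraint 3 (W < Y) on D(W)={2,3,4,6,7} D(Y)={4,5,6}: W {2,3,4,6,7}->{2,3,4}
So after all 3 constraints: D(Z) = {1,2,4,6}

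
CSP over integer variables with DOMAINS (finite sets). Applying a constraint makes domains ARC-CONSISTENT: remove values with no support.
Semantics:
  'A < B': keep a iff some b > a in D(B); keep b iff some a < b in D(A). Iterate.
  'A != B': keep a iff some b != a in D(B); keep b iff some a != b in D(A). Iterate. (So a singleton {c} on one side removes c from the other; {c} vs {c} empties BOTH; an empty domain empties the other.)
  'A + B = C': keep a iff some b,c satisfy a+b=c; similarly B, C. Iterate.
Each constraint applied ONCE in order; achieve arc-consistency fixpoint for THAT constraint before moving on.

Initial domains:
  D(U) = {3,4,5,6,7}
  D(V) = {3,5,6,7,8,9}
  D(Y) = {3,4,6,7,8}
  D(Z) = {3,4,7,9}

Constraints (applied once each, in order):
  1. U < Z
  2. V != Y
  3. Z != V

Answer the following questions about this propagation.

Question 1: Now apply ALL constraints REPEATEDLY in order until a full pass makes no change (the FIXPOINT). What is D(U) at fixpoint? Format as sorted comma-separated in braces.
pass 0 (initial): D(U)={3,4,5,6,7}
pass 1: Z {3,4,7,9}->{4,7,9}
pass 2: no change
Fixpoint after 2 passes: D(U) = {3,4,5,6,7}

Answer: {3,4,5,6,7}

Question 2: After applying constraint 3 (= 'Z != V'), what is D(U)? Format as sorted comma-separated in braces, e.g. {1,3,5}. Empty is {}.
Constraint 1 (U < Z) on D(U)={3,4,5,6,7} D(Z)={3,4,7,9}: Z {3,4,7,9}->{4,7,9}
Constraint 2 (V != Y) on D(V)={3,5,6,7,8,9} D(Y)={3,4,6,7,8}: no change
Constraint 3 (Z != V) on D(Z)={4,7,9} D(V)={3,5,6,7,8,9}: no change
So after constraint 3: D(U) = {3,4,5,6,7}

Answer: {3,4,5,6,7}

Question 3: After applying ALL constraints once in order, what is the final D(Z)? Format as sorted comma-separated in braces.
Constraint 1 (U < Z) on D(U)={3,4,5,6,7} D(Z)={3,4,7,9}: Z {3,4,7,9}->{4,7,9}
Constraint 2 (V != Y) on D(V)={3,5,6,7,8,9} D(Y)={3,4,6,7,8}: no change
Constraint 3 (Z != V) on D(Z)={4,7,9} D(V)={3,5,6,7,8,9}: no change
So after all 3 constraints: D(Z) = {4,7,9}

Answer: {4,7,9}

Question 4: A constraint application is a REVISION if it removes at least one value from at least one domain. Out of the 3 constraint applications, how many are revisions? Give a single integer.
Constraint 1 (U < Z) on D(U)={3,4,5,6,7} D(Z)={3,4,7,9}: Z {3,4,7,9}->{4,7,9} => REVISION
Constraint 2 (V != Y) on D(V)={3,5,6,7,8,9} D(Y)={3,4,6,7,8}: no change => not a revision
Constraint 3 (Z != V) on D(Z)={4,7,9} D(V)={3,5,6,7,8,9}: no change => not a revision
Total revisions = 1

Answer: 1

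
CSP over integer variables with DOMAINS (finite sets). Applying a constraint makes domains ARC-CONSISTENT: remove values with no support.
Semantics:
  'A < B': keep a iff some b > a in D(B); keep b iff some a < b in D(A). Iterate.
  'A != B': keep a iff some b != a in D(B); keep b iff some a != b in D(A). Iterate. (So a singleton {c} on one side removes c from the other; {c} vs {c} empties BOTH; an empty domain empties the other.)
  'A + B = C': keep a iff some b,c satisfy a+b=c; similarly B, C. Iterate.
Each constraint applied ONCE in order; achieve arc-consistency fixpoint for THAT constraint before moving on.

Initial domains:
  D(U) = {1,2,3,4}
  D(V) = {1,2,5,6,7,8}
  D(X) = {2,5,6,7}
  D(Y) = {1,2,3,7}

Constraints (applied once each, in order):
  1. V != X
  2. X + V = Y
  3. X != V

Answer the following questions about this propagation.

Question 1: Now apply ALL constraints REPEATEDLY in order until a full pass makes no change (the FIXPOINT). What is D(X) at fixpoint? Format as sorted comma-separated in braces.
pass 0 (initial): D(X)={2,5,6,7}
pass 1: V {1,2,5,6,7,8}->{1,2,5}; X {2,5,6,7}->{2,5,6}; Y {1,2,3,7}->{3,7}
pass 2: no change
Fixpoint after 2 passes: D(X) = {2,5,6}

Answer: {2,5,6}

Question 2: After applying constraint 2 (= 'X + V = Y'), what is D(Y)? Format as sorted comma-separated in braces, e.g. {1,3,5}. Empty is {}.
Answer: {3,7}

Derivation:
Constraint 1 (V != X) on D(V)={1,2,5,6,7,8} D(X)={2,5,6,7}: no change
Constraint 2 (X + V = Y) on D(X)={2,5,6,7} D(V)={1,2,5,6,7,8} D(Y)={1,2,3,7}: X {2,5,6,7}->{2,5,6}; V {1,2,5,6,7,8}->{1,2,5}; Y {1,2,3,7}->{3,7}
So after constraint 2: D(Y) = {3,7}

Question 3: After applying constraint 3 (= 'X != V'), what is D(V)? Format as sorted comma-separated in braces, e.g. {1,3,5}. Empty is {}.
Constraint 1 (V != X) on D(V)={1,2,5,6,7,8} D(X)={2,5,6,7}: no change
Constraint 2 (X + V = Y) on D(X)={2,5,6,7} D(V)={1,2,5,6,7,8} D(Y)={1,2,3,7}: X {2,5,6,7}->{2,5,6}; V {1,2,5,6,7,8}->{1,2,5}; Y {1,2,3,7}->{3,7}
Constraint 3 (X != V) on D(X)={2,5,6} D(V)={1,2,5}: no change
So after constraint 3: D(V) = {1,2,5}

Answer: {1,2,5}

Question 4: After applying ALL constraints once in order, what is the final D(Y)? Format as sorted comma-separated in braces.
Constraint 1 (V != X) on D(V)={1,2,5,6,7,8} D(X)={2,5,6,7}: no change
Constraint 2 (X + V = Y) on D(X)={2,5,6,7} D(V)={1,2,5,6,7,8} D(Y)={1,2,3,7}: X {2,5,6,7}->{2,5,6}; V {1,2,5,6,7,8}->{1,2,5}; Y {1,2,3,7}->{3,7}
Constraint 3 (X != V) on D(X)={2,5,6} D(V)={1,2,5}: no change
So after all 3 constraints: D(Y) = {3,7}

Answer: {3,7}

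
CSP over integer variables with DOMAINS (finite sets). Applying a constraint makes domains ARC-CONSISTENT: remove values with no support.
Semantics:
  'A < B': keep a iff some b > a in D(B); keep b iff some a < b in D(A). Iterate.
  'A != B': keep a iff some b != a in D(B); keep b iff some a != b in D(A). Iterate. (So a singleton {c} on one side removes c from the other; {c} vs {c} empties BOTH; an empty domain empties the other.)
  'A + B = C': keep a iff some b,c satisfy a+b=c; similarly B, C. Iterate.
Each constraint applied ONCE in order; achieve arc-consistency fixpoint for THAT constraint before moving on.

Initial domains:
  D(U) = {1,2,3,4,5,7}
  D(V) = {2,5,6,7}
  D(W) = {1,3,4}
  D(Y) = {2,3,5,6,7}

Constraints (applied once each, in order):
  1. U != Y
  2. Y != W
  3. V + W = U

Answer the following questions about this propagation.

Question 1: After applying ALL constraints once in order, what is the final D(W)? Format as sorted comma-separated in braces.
Constraint 1 (U != Y) on D(U)={1,2,3,4,5,7} D(Y)={2,3,5,6,7}: no change
Constraint 2 (Y != W) on D(Y)={2,3,5,6,7} D(W)={1,3,4}: no change
Constraint 3 (V + W = U) on D(V)={2,5,6,7} D(W)={1,3,4} D(U)={1,2,3,4,5,7}: V {2,5,6,7}->{2,6}; W {1,3,4}->{1,3}; U {1,2,3,4,5,7}->{3,5,7}
So after all 3 constraints: D(W) = {1,3}

Answer: {1,3}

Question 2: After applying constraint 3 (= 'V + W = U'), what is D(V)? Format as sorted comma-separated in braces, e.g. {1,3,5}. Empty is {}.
Answer: {2,6}

Derivation:
Constraint 1 (U != Y) on D(U)={1,2,3,4,5,7} D(Y)={2,3,5,6,7}: no change
Constraint 2 (Y != W) on D(Y)={2,3,5,6,7} D(W)={1,3,4}: no change
Constraint 3 (V + W = U) on D(V)={2,5,6,7} D(W)={1,3,4} D(U)={1,2,3,4,5,7}: V {2,5,6,7}->{2,6}; W {1,3,4}->{1,3}; U {1,2,3,4,5,7}->{3,5,7}
So after constraint 3: D(V) = {2,6}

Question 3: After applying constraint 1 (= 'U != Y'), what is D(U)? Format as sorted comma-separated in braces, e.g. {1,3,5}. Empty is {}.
Constraint 1 (U != Y) on D(U)={1,2,3,4,5,7} D(Y)={2,3,5,6,7}: no change
So after constraint 1: D(U) = {1,2,3,4,5,7}

Answer: {1,2,3,4,5,7}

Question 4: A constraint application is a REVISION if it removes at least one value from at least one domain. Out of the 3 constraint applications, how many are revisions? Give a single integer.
Answer: 1

Derivation:
Constraint 1 (U != Y) on D(U)={1,2,3,4,5,7} D(Y)={2,3,5,6,7}: no change => not a revision
Constraint 2 (Y != W) on D(Y)={2,3,5,6,7} D(W)={1,3,4}: no change => not a revision
Constraint 3 (V + W = U) on D(V)={2,5,6,7} D(W)={1,3,4} D(U)={1,2,3,4,5,7}: V {2,5,6,7}->{2,6}; W {1,3,4}->{1,3}; U {1,2,3,4,5,7}->{3,5,7} => REVISION
Total revisions = 1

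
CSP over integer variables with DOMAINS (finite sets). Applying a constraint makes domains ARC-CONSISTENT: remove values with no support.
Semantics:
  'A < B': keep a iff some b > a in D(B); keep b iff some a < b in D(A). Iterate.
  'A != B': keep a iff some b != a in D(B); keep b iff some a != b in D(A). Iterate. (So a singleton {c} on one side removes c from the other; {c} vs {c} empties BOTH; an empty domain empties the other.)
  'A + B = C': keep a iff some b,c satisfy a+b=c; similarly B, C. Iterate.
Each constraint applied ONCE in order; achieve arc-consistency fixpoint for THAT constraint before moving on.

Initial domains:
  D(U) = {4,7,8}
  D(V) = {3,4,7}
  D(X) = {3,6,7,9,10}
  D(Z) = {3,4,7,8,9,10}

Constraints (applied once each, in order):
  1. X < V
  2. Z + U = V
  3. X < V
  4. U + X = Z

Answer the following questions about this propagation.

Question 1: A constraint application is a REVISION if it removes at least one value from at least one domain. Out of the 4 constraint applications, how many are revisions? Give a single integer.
Constraint 1 (X < V) on D(X)={3,6,7,9,10} D(V)={3,4,7}: X {3,6,7,9,10}->{3,6}; V {3,4,7}->{4,7} => REVISION
Constraint 2 (Z + U = V) on D(Z)={3,4,7,8,9,10} D(U)={4,7,8} D(V)={4,7}: Z {3,4,7,8,9,10}->{3}; U {4,7,8}->{4}; V {4,7}->{7} => REVISION
Constraint 3 (X < V) on D(X)={3,6} D(V)={7}: no change => not a revision
Constraint 4 (U + X = Z) on D(U)={4} D(X)={3,6} D(Z)={3}: U {4}->{}; X {3,6}->{}; Z {3}->{} => REVISION
Total revisions = 3

Answer: 3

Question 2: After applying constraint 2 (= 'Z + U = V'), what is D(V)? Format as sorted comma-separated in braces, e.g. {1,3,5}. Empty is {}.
Answer: {7}

Derivation:
Constraint 1 (X < V) on D(X)={3,6,7,9,10} D(V)={3,4,7}: X {3,6,7,9,10}->{3,6}; V {3,4,7}->{4,7}
Constraint 2 (Z + U = V) on D(Z)={3,4,7,8,9,10} D(U)={4,7,8} D(V)={4,7}: Z {3,4,7,8,9,10}->{3}; U {4,7,8}->{4}; V {4,7}->{7}
So after constraint 2: D(V) = {7}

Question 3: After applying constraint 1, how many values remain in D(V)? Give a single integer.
Constraint 1 (X < V) on D(X)={3,6,7,9,10} D(V)={3,4,7}: X {3,6,7,9,10}->{3,6}; V {3,4,7}->{4,7}
So after constraint 1: D(V)={4,7}, size = 2

Answer: 2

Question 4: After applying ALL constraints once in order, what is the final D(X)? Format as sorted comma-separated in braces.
Answer: {}

Derivation:
Constraint 1 (X < V) on D(X)={3,6,7,9,10} D(V)={3,4,7}: X {3,6,7,9,10}->{3,6}; V {3,4,7}->{4,7}
Constraint 2 (Z + U = V) on D(Z)={3,4,7,8,9,10} D(U)={4,7,8} D(V)={4,7}: Z {3,4,7,8,9,10}->{3}; U {4,7,8}->{4}; V {4,7}->{7}
Constraint 3 (X < V) on D(X)={3,6} D(V)={7}: no change
Constraint 4 (U + X = Z) on D(U)={4} D(X)={3,6} D(Z)={3}: U {4}->{}; X {3,6}->{}; Z {3}->{}
So after all 4 constraints: D(X) = {}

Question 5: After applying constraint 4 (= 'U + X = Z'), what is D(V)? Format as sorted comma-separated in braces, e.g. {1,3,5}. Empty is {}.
Constraint 1 (X < V) on D(X)={3,6,7,9,10} D(V)={3,4,7}: X {3,6,7,9,10}->{3,6}; V {3,4,7}->{4,7}
Constraint 2 (Z + U = V) on D(Z)={3,4,7,8,9,10} D(U)={4,7,8} D(V)={4,7}: Z {3,4,7,8,9,10}->{3}; U {4,7,8}->{4}; V {4,7}->{7}
Constraint 3 (X < V) on D(X)={3,6} D(V)={7}: no change
Constraint 4 (U + X = Z) on D(U)={4} D(X)={3,6} D(Z)={3}: U {4}->{}; X {3,6}->{}; Z {3}->{}
So after constraint 4: D(V) = {7}

Answer: {7}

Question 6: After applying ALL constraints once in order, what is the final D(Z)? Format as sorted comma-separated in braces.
Constraint 1 (X < V) on D(X)={3,6,7,9,10} D(V)={3,4,7}: X {3,6,7,9,10}->{3,6}; V {3,4,7}->{4,7}
Constraint 2 (Z + U = V) on D(Z)={3,4,7,8,9,10} D(U)={4,7,8} D(V)={4,7}: Z {3,4,7,8,9,10}->{3}; U {4,7,8}->{4}; V {4,7}->{7}
Constraint 3 (X < V) on D(X)={3,6} D(V)={7}: no change
Constraint 4 (U + X = Z) on D(U)={4} D(X)={3,6} D(Z)={3}: U {4}->{}; X {3,6}->{}; Z {3}->{}
So after all 4 constraints: D(Z) = {}

Answer: {}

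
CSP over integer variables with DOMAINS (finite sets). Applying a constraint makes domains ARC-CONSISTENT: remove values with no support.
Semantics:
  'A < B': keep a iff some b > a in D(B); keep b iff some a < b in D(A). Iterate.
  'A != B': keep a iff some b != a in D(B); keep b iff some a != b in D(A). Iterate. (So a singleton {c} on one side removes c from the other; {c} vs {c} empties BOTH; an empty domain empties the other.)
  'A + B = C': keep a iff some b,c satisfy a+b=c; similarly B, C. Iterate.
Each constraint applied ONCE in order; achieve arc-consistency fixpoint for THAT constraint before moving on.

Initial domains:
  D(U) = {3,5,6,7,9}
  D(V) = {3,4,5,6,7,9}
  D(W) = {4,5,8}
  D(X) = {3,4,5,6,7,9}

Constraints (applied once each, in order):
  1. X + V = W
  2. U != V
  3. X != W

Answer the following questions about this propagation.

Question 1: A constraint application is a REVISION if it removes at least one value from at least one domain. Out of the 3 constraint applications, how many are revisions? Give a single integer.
Answer: 1

Derivation:
Constraint 1 (X + V = W) on D(X)={3,4,5,6,7,9} D(V)={3,4,5,6,7,9} D(W)={4,5,8}: X {3,4,5,6,7,9}->{3,4,5}; V {3,4,5,6,7,9}->{3,4,5}; W {4,5,8}->{8} => REVISION
Constraint 2 (U != V) on D(U)={3,5,6,7,9} D(V)={3,4,5}: no change => not a revision
Constraint 3 (X != W) on D(X)={3,4,5} D(W)={8}: no change => not a revision
Total revisions = 1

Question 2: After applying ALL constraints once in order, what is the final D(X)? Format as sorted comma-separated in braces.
Answer: {3,4,5}

Derivation:
Constraint 1 (X + V = W) on D(X)={3,4,5,6,7,9} D(V)={3,4,5,6,7,9} D(W)={4,5,8}: X {3,4,5,6,7,9}->{3,4,5}; V {3,4,5,6,7,9}->{3,4,5}; W {4,5,8}->{8}
Constraint 2 (U != V) on D(U)={3,5,6,7,9} D(V)={3,4,5}: no change
Constraint 3 (X != W) on D(X)={3,4,5} D(W)={8}: no change
So after all 3 constraints: D(X) = {3,4,5}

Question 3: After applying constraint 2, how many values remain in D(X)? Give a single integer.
Answer: 3

Derivation:
Constraint 1 (X + V = W) on D(X)={3,4,5,6,7,9} D(V)={3,4,5,6,7,9} D(W)={4,5,8}: X {3,4,5,6,7,9}->{3,4,5}; V {3,4,5,6,7,9}->{3,4,5}; W {4,5,8}->{8}
Constraint 2 (U != V) on D(U)={3,5,6,7,9} D(V)={3,4,5}: no change
So after constraint 2: D(X)={3,4,5}, size = 3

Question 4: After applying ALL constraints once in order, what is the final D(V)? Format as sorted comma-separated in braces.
Answer: {3,4,5}

Derivation:
Constraint 1 (X + V = W) on D(X)={3,4,5,6,7,9} D(V)={3,4,5,6,7,9} D(W)={4,5,8}: X {3,4,5,6,7,9}->{3,4,5}; V {3,4,5,6,7,9}->{3,4,5}; W {4,5,8}->{8}
Constraint 2 (U != V) on D(U)={3,5,6,7,9} D(V)={3,4,5}: no change
Constraint 3 (X != W) on D(X)={3,4,5} D(W)={8}: no change
So after all 3 constraints: D(V) = {3,4,5}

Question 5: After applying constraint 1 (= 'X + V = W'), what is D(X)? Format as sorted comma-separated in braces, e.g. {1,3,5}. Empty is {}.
Constraint 1 (X + V = W) on D(X)={3,4,5,6,7,9} D(V)={3,4,5,6,7,9} D(W)={4,5,8}: X {3,4,5,6,7,9}->{3,4,5}; V {3,4,5,6,7,9}->{3,4,5}; W {4,5,8}->{8}
So after constraint 1: D(X) = {3,4,5}

Answer: {3,4,5}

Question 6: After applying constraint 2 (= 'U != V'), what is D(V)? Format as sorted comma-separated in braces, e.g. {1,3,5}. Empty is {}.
Answer: {3,4,5}

Derivation:
Constraint 1 (X + V = W) on D(X)={3,4,5,6,7,9} D(V)={3,4,5,6,7,9} D(W)={4,5,8}: X {3,4,5,6,7,9}->{3,4,5}; V {3,4,5,6,7,9}->{3,4,5}; W {4,5,8}->{8}
Constraint 2 (U != V) on D(U)={3,5,6,7,9} D(V)={3,4,5}: no change
So after constraint 2: D(V) = {3,4,5}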